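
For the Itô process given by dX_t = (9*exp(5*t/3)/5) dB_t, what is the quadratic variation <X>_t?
<X>_t = 243*exp(10*t/3)/250 - 243/250

For an Itô process dX_t = a(t) dt + b(t) dB_t, the quadratic variation is <X>_t = int_0^t b(s)^2 ds (the drift term does not contribute). Here b(s) = 9*exp(5*s/3)/5, so
  b(s)^2 = 81*exp(10*s/3)/25.
Integrating from 0 to t:
  <X>_t = int_0^t (81*exp(10*s/3)/25) ds = 243*exp(10*t/3)/250 - 243/250.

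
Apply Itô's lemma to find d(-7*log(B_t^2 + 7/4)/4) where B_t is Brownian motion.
d(-7*log(B_t^2 + 7/4)/4) = (7*(4*B_t^2 - 7)/(4*B_t^2 + 7)^2) dt + (-14*B_t/(4*B_t^2 + 7)) dB_t

Itô's formula for f(B_t) gives d f(B_t) = f'(B_t) dB_t + (1/2) f''(B_t) dt. Compute derivatives of f(x) = -7*log(x^2 + 7/4)/4:
  f'(x)  = -14*x/(4*x^2 + 7)
  f''(x) = 14*(4*x^2 - 7)/(4*x^2 + 7)^2
Substitute x = B_t and multiply the f'' term by 1/2:
  drift     = (1/2) * (14*(4*x^2 - 7)/(4*x^2 + 7)^2) evaluated at B_t = 7*(4*B_t^2 - 7)/(4*B_t^2 + 7)^2
  diffusion = (-14*x/(4*x^2 + 7)) evaluated at B_t = -14*B_t/(4*B_t^2 + 7)
Therefore d(-7*log(B_t^2 + 7/4)/4) = (7*(4*B_t^2 - 7)/(4*B_t^2 + 7)^2) dt + (-14*B_t/(4*B_t^2 + 7)) dB_t.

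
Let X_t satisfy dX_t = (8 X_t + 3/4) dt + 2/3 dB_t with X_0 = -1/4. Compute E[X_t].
E[X_t] = -5*exp(8*t)/32 - 3/32

Taking expectations and using E[dB_t] = 0, the mean m(t) = E[X_t] satisfies the ODE m'(t) = a m(t) + b with m(0) = x_0. With a = 8, b = 3/4, x_0 = -1/4, the solution is
  m(t) = x_0 * exp(a t) + (b/a) * (exp(a t) - 1)
       = (-1/4) * exp(8 t) + ((3/4)/8) * (exp(8 t) - 1)
       = -5*exp(8*t)/32 - 3/32.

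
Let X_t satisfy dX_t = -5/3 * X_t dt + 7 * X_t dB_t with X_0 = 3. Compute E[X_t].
E[X_t] = 3*exp(-5*t/3)

For GBM dX = mu X dt + sigma X dB with X_0 = x_0, apply Itô to Y = log X: dY = (mu - sigma^2/2) dt + sigma dB, so Y_t = log(x_0) + (mu - sigma^2/2) t + sigma B_t and hence X_t = x_0 * exp((mu - sigma^2/2) t + sigma B_t).
With mu = -5/3, sigma = 7, x_0 = 3, this gives:
  X_t = 3 * exp((-157/6) * t + (7) * B_t).
Since sigma*B_t ~ Normal(0, sigma^2 t), E[exp(sigma*B_t)] = exp(sigma^2 t / 2); so E[X_t] = x_0 * exp((mu - sigma^2/2) t) * exp(sigma^2 t / 2) = x_0 * exp(mu t) = 3*exp(-5*t/3).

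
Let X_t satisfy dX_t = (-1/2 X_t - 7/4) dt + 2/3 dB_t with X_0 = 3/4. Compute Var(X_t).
Var(X_t) = 4/9 - 4*exp(-t)/9

The variance V(t) = Var(X_t) satisfies V'(t) = 2 a V(t) + c^2 with V(0) = 0 (drift coefficient is linear in X, diffusion is constant). With a = -1/2, c = 2/3, the solution is
  V(t) = (c^2 / (2 a)) * (exp(2 a t) - 1)
       = ((2/3)^2 / (2*(-1/2))) * (exp((-1) t) - 1)
       = 4/9 - 4*exp(-t)/9.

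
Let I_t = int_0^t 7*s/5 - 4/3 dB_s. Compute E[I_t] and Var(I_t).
E[I_t] = 0; Var(I_t) = t*(147*t^2 - 420*t + 400)/225

The Itô integral of a deterministic integrand f(s) has mean 0 because each increment f(s) * (B_{s+ds} - B_s) has mean 0. By the Itô isometry:
  Var( int_0^t f(s) dB_s ) = E[ (int_0^t f(s) dB_s)^2 ] = int_0^t f(s)^2 ds.
Here f(s) = 7*s/5 - 4/3, so f(s)^2 = (21*s - 20)^2/225. Integrate:
  int_0^t ((21*s - 20)^2/225) ds = t*(147*t^2 - 420*t + 400)/225.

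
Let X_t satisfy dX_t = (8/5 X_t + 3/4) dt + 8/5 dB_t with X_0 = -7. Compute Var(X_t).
Var(X_t) = 4*exp(16*t/5)/5 - 4/5

The variance V(t) = Var(X_t) satisfies V'(t) = 2 a V(t) + c^2 with V(0) = 0 (drift coefficient is linear in X, diffusion is constant). With a = 8/5, c = 8/5, the solution is
  V(t) = (c^2 / (2 a)) * (exp(2 a t) - 1)
       = ((8/5)^2 / (2*(8/5))) * (exp((16/5) t) - 1)
       = 4*exp(16*t/5)/5 - 4/5.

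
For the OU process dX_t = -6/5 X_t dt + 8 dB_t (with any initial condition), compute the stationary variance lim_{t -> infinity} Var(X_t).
lim Var(X_t) = 80/3

The OU SDE dX = -theta X dt + sigma dB admits the integrating factor exp(theta t): d(exp(theta t) X_t) = sigma exp(theta t) dB_t. Integrating from 0 to t gives X_t = x_0 * exp(-theta t) + sigma * int_0^t exp(-theta (t-s)) dB_s for any initial x_0. The Itô integral has variance (by the Itô isometry) sigma^2 * int_0^t exp(-2 theta (t - s)) ds = sigma^2 * (1 - exp(-2 theta t)) / (2 theta), independent of x_0.
With theta = 6/5, sigma = 8:
  Var(X_t) = (8)^2 * (1 - exp(-2*6/5 t)) / (2 * 6/5) = 80/3 - 80*exp(-12*t/5)/3.
As t -> infinity, exp(-2*6/5 t) -> 0, so the stationary variance is sigma^2 / (2 theta) = 80/3.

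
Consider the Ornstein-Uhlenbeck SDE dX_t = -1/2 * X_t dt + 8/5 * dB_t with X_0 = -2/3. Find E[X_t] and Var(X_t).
E[X_t] = -2*exp(-t/2)/3; Var(X_t) = 64/25 - 64*exp(-t)/25

The OU SDE dX = -theta X dt + sigma dB admits the integrating factor exp(theta t): d(exp(theta t) X_t) = sigma exp(theta t) dB_t. Integrating from 0 to t:
  X_t = x_0 * exp(-theta t) + sigma * int_0^t exp(-theta (t-s)) dB_s.
The Itô integral has mean 0 and (by the Itô isometry) variance sigma^2 * int_0^t exp(-2 theta (t - s)) ds = sigma^2 * (1 - exp(-2 theta t)) / (2 theta).
With theta = 1/2, sigma = 8/5, x_0 = -2/3:
  E[X_t] = -2/3 * exp(-1/2 t) = -2*exp(-t/2)/3
  Var(X_t) = (8/5)^2 * (1 - exp(-2*1/2 t)) / (2 * 1/2) = 64/25 - 64*exp(-t)/25.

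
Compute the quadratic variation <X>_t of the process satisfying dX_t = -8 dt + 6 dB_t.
<X>_t = 36*t

For an Itô process dX_t = a(t) dt + b(t) dB_t, the quadratic variation is <X>_t = int_0^t b(s)^2 ds (the drift term does not contribute). Here b(s) = 6, so
  b(s)^2 = 36.
Integrating from 0 to t:
  <X>_t = int_0^t (36) ds = 36*t.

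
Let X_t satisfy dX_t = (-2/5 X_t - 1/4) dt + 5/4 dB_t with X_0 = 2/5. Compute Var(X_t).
Var(X_t) = 125/64 - 125*exp(-4*t/5)/64

The variance V(t) = Var(X_t) satisfies V'(t) = 2 a V(t) + c^2 with V(0) = 0 (drift coefficient is linear in X, diffusion is constant). With a = -2/5, c = 5/4, the solution is
  V(t) = (c^2 / (2 a)) * (exp(2 a t) - 1)
       = ((5/4)^2 / (2*(-2/5))) * (exp((-4/5) t) - 1)
       = 125/64 - 125*exp(-4*t/5)/64.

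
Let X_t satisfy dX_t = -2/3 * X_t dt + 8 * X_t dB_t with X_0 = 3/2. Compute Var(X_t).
Var(X_t) = (9*exp(64*t) - 9)*exp(-4*t/3)/4

For GBM dX = mu X dt + sigma X dB with X_0 = x_0, apply Itô to Y = log X: dY = (mu - sigma^2/2) dt + sigma dB, so Y_t = log(x_0) + (mu - sigma^2/2) t + sigma B_t and hence X_t = x_0 * exp((mu - sigma^2/2) t + sigma B_t).
With mu = -2/3, sigma = 8, x_0 = 3/2, this gives:
  X_t = 3/2 * exp((-98/3) * t + (8) * B_t).
Since sigma*B_t ~ Normal(0, sigma^2 t), E[exp(sigma*B_t)] = exp(sigma^2 t / 2); so E[X_t] = x_0 * exp((mu - sigma^2/2) t) * exp(sigma^2 t / 2) = x_0 * exp(mu t) = 3*exp(-2*t/3)/2.
Var(X_t) = E[X_t^2] - (E[X_t])^2 = x_0^2 * exp(2 mu t) * (exp(sigma^2 t) - 1) = (9*exp(64*t) - 9)*exp(-4*t/3)/4.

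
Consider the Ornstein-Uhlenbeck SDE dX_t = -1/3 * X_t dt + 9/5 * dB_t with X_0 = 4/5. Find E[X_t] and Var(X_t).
E[X_t] = 4*exp(-t/3)/5; Var(X_t) = 243/50 - 243*exp(-2*t/3)/50

The OU SDE dX = -theta X dt + sigma dB admits the integrating factor exp(theta t): d(exp(theta t) X_t) = sigma exp(theta t) dB_t. Integrating from 0 to t:
  X_t = x_0 * exp(-theta t) + sigma * int_0^t exp(-theta (t-s)) dB_s.
The Itô integral has mean 0 and (by the Itô isometry) variance sigma^2 * int_0^t exp(-2 theta (t - s)) ds = sigma^2 * (1 - exp(-2 theta t)) / (2 theta).
With theta = 1/3, sigma = 9/5, x_0 = 4/5:
  E[X_t] = 4/5 * exp(-1/3 t) = 4*exp(-t/3)/5
  Var(X_t) = (9/5)^2 * (1 - exp(-2*1/3 t)) / (2 * 1/3) = 243/50 - 243*exp(-2*t/3)/50.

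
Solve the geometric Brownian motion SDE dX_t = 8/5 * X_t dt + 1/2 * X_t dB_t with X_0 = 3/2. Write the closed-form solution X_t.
X_t = 3/2 * exp((59/40) * t + (1/2) * B_t)

For GBM dX = mu X dt + sigma X dB with X_0 = x_0, apply Itô to Y = log X: dY = (mu - sigma^2/2) dt + sigma dB, so Y_t = log(x_0) + (mu - sigma^2/2) t + sigma B_t and hence X_t = x_0 * exp((mu - sigma^2/2) t + sigma B_t).
With mu = 8/5, sigma = 1/2, x_0 = 3/2, this gives:
  X_t = 3/2 * exp((59/40) * t + (1/2) * B_t).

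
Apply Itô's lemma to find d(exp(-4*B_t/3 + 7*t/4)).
d(exp(-4*B_t/3 + 7*t/4)) = (95*exp(-4*B_t/3 + 7*t/4)/36) dt + (-4*exp(-4*B_t/3 + 7*t/4)/3) dB_t

Itô's formula for f(t, x): d f(t, B_t) = (f_t + (1/2) f_xx) dt + f_x dB_t. Compute partials of f(t, x) = exp(7*t/4 - 4*x/3):
  f_t(t,x)  = 7*exp(7*t/4 - 4*x/3)/4
  f_x(t,x)  = -4*exp(7*t/4 - 4*x/3)/3
  f_xx(t,x) = 16*exp(7*t/4 - 4*x/3)/9
Assemble drift = f_t + (1/2) f_xx = 95*exp(7*t/4 - 4*x/3)/36 and diffusion = f_x = -4*exp(7*t/4 - 4*x/3)/3. Substituting x = B_t:
  d(exp(-4*B_t/3 + 7*t/4)) = (95*exp(-4*B_t/3 + 7*t/4)/36) dt + (-4*exp(-4*B_t/3 + 7*t/4)/3) dB_t.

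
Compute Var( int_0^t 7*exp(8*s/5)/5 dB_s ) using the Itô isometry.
Var = 49*exp(16*t/5)/80 - 49/80

The Itô integral of a deterministic integrand f(s) has mean 0 because each increment f(s) * (B_{s+ds} - B_s) has mean 0. By the Itô isometry:
  Var( int_0^t f(s) dB_s ) = E[ (int_0^t f(s) dB_s)^2 ] = int_0^t f(s)^2 ds.
Here f(s) = 7*exp(8*s/5)/5, so f(s)^2 = 49*exp(16*s/5)/25. Integrate:
  int_0^t (49*exp(16*s/5)/25) ds = 49*exp(16*t/5)/80 - 49/80.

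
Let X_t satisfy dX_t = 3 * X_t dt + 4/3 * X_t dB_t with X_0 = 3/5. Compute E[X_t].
E[X_t] = 3*exp(3*t)/5

For GBM dX = mu X dt + sigma X dB with X_0 = x_0, apply Itô to Y = log X: dY = (mu - sigma^2/2) dt + sigma dB, so Y_t = log(x_0) + (mu - sigma^2/2) t + sigma B_t and hence X_t = x_0 * exp((mu - sigma^2/2) t + sigma B_t).
With mu = 3, sigma = 4/3, x_0 = 3/5, this gives:
  X_t = 3/5 * exp((19/9) * t + (4/3) * B_t).
Since sigma*B_t ~ Normal(0, sigma^2 t), E[exp(sigma*B_t)] = exp(sigma^2 t / 2); so E[X_t] = x_0 * exp((mu - sigma^2/2) t) * exp(sigma^2 t / 2) = x_0 * exp(mu t) = 3*exp(3*t)/5.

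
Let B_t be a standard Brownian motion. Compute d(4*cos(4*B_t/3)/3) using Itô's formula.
d(4*cos(4*B_t/3)/3) = (-32*cos(4*B_t/3)/27) dt + (-16*sin(4*B_t/3)/9) dB_t

Itô's formula for f(B_t) gives d f(B_t) = f'(B_t) dB_t + (1/2) f''(B_t) dt. Compute derivatives of f(x) = 4*cos(4*x/3)/3:
  f'(x)  = -16*sin(4*x/3)/9
  f''(x) = -64*cos(4*x/3)/27
Substitute x = B_t and multiply the f'' term by 1/2:
  drift     = (1/2) * (-64*cos(4*x/3)/27) evaluated at B_t = -32*cos(4*B_t/3)/27
  diffusion = (-16*sin(4*x/3)/9) evaluated at B_t = -16*sin(4*B_t/3)/9
Therefore d(4*cos(4*B_t/3)/3) = (-32*cos(4*B_t/3)/27) dt + (-16*sin(4*B_t/3)/9) dB_t.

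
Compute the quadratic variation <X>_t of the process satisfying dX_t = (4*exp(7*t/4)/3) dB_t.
<X>_t = 32*exp(7*t/2)/63 - 32/63

For an Itô process dX_t = a(t) dt + b(t) dB_t, the quadratic variation is <X>_t = int_0^t b(s)^2 ds (the drift term does not contribute). Here b(s) = 4*exp(7*s/4)/3, so
  b(s)^2 = 16*exp(7*s/2)/9.
Integrating from 0 to t:
  <X>_t = int_0^t (16*exp(7*s/2)/9) ds = 32*exp(7*t/2)/63 - 32/63.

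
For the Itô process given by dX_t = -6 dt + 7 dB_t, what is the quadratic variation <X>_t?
<X>_t = 49*t

For an Itô process dX_t = a(t) dt + b(t) dB_t, the quadratic variation is <X>_t = int_0^t b(s)^2 ds (the drift term does not contribute). Here b(s) = 7, so
  b(s)^2 = 49.
Integrating from 0 to t:
  <X>_t = int_0^t (49) ds = 49*t.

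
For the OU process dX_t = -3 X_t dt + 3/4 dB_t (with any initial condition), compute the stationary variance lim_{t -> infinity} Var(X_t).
lim Var(X_t) = 3/32

The OU SDE dX = -theta X dt + sigma dB admits the integrating factor exp(theta t): d(exp(theta t) X_t) = sigma exp(theta t) dB_t. Integrating from 0 to t gives X_t = x_0 * exp(-theta t) + sigma * int_0^t exp(-theta (t-s)) dB_s for any initial x_0. The Itô integral has variance (by the Itô isometry) sigma^2 * int_0^t exp(-2 theta (t - s)) ds = sigma^2 * (1 - exp(-2 theta t)) / (2 theta), independent of x_0.
With theta = 3, sigma = 3/4:
  Var(X_t) = (3/4)^2 * (1 - exp(-2*3 t)) / (2 * 3) = 3/32 - 3*exp(-6*t)/32.
As t -> infinity, exp(-2*3 t) -> 0, so the stationary variance is sigma^2 / (2 theta) = 3/32.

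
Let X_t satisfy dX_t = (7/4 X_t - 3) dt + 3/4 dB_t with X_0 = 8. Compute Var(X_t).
Var(X_t) = 9*exp(7*t/2)/56 - 9/56

The variance V(t) = Var(X_t) satisfies V'(t) = 2 a V(t) + c^2 with V(0) = 0 (drift coefficient is linear in X, diffusion is constant). With a = 7/4, c = 3/4, the solution is
  V(t) = (c^2 / (2 a)) * (exp(2 a t) - 1)
       = ((3/4)^2 / (2*(7/4))) * (exp((7/2) t) - 1)
       = 9*exp(7*t/2)/56 - 9/56.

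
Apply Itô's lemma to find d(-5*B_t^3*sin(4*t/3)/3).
d(-5*B_t^3*sin(4*t/3)/3) = (-5*B_t*(4*B_t^2*cos(4*t/3)/9 + sin(4*t/3))) dt + (-5*B_t^2*sin(4*t/3)) dB_t

Itô's formula for f(t, x): d f(t, B_t) = (f_t + (1/2) f_xx) dt + f_x dB_t. Compute partials of f(t, x) = -5*x^3*sin(4*t/3)/3:
  f_t(t,x)  = -20*x^3*cos(4*t/3)/9
  f_x(t,x)  = -5*x^2*sin(4*t/3)
  f_xx(t,x) = -10*x*sin(4*t/3)
Assemble drift = f_t + (1/2) f_xx = -5*x*(4*x^2*cos(4*t/3)/9 + sin(4*t/3)) and diffusion = f_x = -5*x^2*sin(4*t/3). Substituting x = B_t:
  d(-5*B_t^3*sin(4*t/3)/3) = (-5*B_t*(4*B_t^2*cos(4*t/3)/9 + sin(4*t/3))) dt + (-5*B_t^2*sin(4*t/3)) dB_t.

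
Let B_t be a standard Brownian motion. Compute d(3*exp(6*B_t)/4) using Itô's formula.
d(3*exp(6*B_t)/4) = (27*exp(6*B_t)/2) dt + (9*exp(6*B_t)/2) dB_t

Itô's formula for f(B_t) gives d f(B_t) = f'(B_t) dB_t + (1/2) f''(B_t) dt. Compute derivatives of f(x) = 3*exp(6*x)/4:
  f'(x)  = 9*exp(6*x)/2
  f''(x) = 27*exp(6*x)
Substitute x = B_t and multiply the f'' term by 1/2:
  drift     = (1/2) * (27*exp(6*x)) evaluated at B_t = 27*exp(6*B_t)/2
  diffusion = (9*exp(6*x)/2) evaluated at B_t = 9*exp(6*B_t)/2
Therefore d(3*exp(6*B_t)/4) = (27*exp(6*B_t)/2) dt + (9*exp(6*B_t)/2) dB_t.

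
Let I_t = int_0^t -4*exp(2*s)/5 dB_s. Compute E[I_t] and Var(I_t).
E[I_t] = 0; Var(I_t) = 4*exp(4*t)/25 - 4/25

The Itô integral of a deterministic integrand f(s) has mean 0 because each increment f(s) * (B_{s+ds} - B_s) has mean 0. By the Itô isometry:
  Var( int_0^t f(s) dB_s ) = E[ (int_0^t f(s) dB_s)^2 ] = int_0^t f(s)^2 ds.
Here f(s) = -4*exp(2*s)/5, so f(s)^2 = 16*exp(4*s)/25. Integrate:
  int_0^t (16*exp(4*s)/25) ds = 4*exp(4*t)/25 - 4/25.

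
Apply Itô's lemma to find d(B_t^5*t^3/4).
d(B_t^5*t^3/4) = (B_t^3*t^2*(3*B_t^2 + 10*t)/4) dt + (5*B_t^4*t^3/4) dB_t

Itô's formula for f(t, x): d f(t, B_t) = (f_t + (1/2) f_xx) dt + f_x dB_t. Compute partials of f(t, x) = t^3*x^5/4:
  f_t(t,x)  = 3*t^2*x^5/4
  f_x(t,x)  = 5*t^3*x^4/4
  f_xx(t,x) = 5*t^3*x^3
Assemble drift = f_t + (1/2) f_xx = t^2*x^3*(10*t + 3*x^2)/4 and diffusion = f_x = 5*t^3*x^4/4. Substituting x = B_t:
  d(B_t^5*t^3/4) = (B_t^3*t^2*(3*B_t^2 + 10*t)/4) dt + (5*B_t^4*t^3/4) dB_t.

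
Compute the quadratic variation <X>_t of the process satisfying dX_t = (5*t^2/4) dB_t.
<X>_t = 5*t^5/16

For an Itô process dX_t = a(t) dt + b(t) dB_t, the quadratic variation is <X>_t = int_0^t b(s)^2 ds (the drift term does not contribute). Here b(s) = 5*s^2/4, so
  b(s)^2 = 25*s^4/16.
Integrating from 0 to t:
  <X>_t = int_0^t (25*s^4/16) ds = 5*t^5/16.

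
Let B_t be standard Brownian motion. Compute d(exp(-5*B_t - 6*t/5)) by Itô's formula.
d(exp(-5*B_t - 6*t/5)) = (113*exp(-5*B_t - 6*t/5)/10) dt + (-5*exp(-5*B_t - 6*t/5)) dB_t

Itô's formula for f(t, x): d f(t, B_t) = (f_t + (1/2) f_xx) dt + f_x dB_t. Compute partials of f(t, x) = exp(-6*t/5 - 5*x):
  f_t(t,x)  = -6*exp(-6*t/5 - 5*x)/5
  f_x(t,x)  = -5*exp(-6*t/5 - 5*x)
  f_xx(t,x) = 25*exp(-6*t/5 - 5*x)
Assemble drift = f_t + (1/2) f_xx = 113*exp(-6*t/5 - 5*x)/10 and diffusion = f_x = -5*exp(-6*t/5 - 5*x). Substituting x = B_t:
  d(exp(-5*B_t - 6*t/5)) = (113*exp(-5*B_t - 6*t/5)/10) dt + (-5*exp(-5*B_t - 6*t/5)) dB_t.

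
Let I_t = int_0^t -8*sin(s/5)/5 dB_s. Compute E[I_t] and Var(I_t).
E[I_t] = 0; Var(I_t) = 32*t/25 - 16*sin(2*t/5)/5

The Itô integral of a deterministic integrand f(s) has mean 0 because each increment f(s) * (B_{s+ds} - B_s) has mean 0. By the Itô isometry:
  Var( int_0^t f(s) dB_s ) = E[ (int_0^t f(s) dB_s)^2 ] = int_0^t f(s)^2 ds.
Here f(s) = -8*sin(s/5)/5, so f(s)^2 = 64*sin(s/5)^2/25. Integrate:
  int_0^t (64*sin(s/5)^2/25) ds = 32*t/25 - 16*sin(2*t/5)/5.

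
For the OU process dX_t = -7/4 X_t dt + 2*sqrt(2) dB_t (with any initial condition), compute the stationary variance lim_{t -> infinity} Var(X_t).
lim Var(X_t) = 16/7

The OU SDE dX = -theta X dt + sigma dB admits the integrating factor exp(theta t): d(exp(theta t) X_t) = sigma exp(theta t) dB_t. Integrating from 0 to t gives X_t = x_0 * exp(-theta t) + sigma * int_0^t exp(-theta (t-s)) dB_s for any initial x_0. The Itô integral has variance (by the Itô isometry) sigma^2 * int_0^t exp(-2 theta (t - s)) ds = sigma^2 * (1 - exp(-2 theta t)) / (2 theta), independent of x_0.
With theta = 7/4, sigma = 2*sqrt(2):
  Var(X_t) = (2*sqrt(2))^2 * (1 - exp(-2*7/4 t)) / (2 * 7/4) = 16/7 - 16*exp(-7*t/2)/7.
As t -> infinity, exp(-2*7/4 t) -> 0, so the stationary variance is sigma^2 / (2 theta) = 16/7.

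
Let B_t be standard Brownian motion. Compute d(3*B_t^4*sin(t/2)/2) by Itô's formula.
d(3*B_t^4*sin(t/2)/2) = (3*B_t^2*(B_t^2*cos(t/2) + 12*sin(t/2))/4) dt + (6*B_t^3*sin(t/2)) dB_t

Itô's formula for f(t, x): d f(t, B_t) = (f_t + (1/2) f_xx) dt + f_x dB_t. Compute partials of f(t, x) = 3*x^4*sin(t/2)/2:
  f_t(t,x)  = 3*x^4*cos(t/2)/4
  f_x(t,x)  = 6*x^3*sin(t/2)
  f_xx(t,x) = 18*x^2*sin(t/2)
Assemble drift = f_t + (1/2) f_xx = 3*x^2*(x^2*cos(t/2) + 12*sin(t/2))/4 and diffusion = f_x = 6*x^3*sin(t/2). Substituting x = B_t:
  d(3*B_t^4*sin(t/2)/2) = (3*B_t^2*(B_t^2*cos(t/2) + 12*sin(t/2))/4) dt + (6*B_t^3*sin(t/2)) dB_t.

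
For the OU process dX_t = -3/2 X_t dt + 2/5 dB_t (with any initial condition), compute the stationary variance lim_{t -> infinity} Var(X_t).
lim Var(X_t) = 4/75

The OU SDE dX = -theta X dt + sigma dB admits the integrating factor exp(theta t): d(exp(theta t) X_t) = sigma exp(theta t) dB_t. Integrating from 0 to t gives X_t = x_0 * exp(-theta t) + sigma * int_0^t exp(-theta (t-s)) dB_s for any initial x_0. The Itô integral has variance (by the Itô isometry) sigma^2 * int_0^t exp(-2 theta (t - s)) ds = sigma^2 * (1 - exp(-2 theta t)) / (2 theta), independent of x_0.
With theta = 3/2, sigma = 2/5:
  Var(X_t) = (2/5)^2 * (1 - exp(-2*3/2 t)) / (2 * 3/2) = 4/75 - 4*exp(-3*t)/75.
As t -> infinity, exp(-2*3/2 t) -> 0, so the stationary variance is sigma^2 / (2 theta) = 4/75.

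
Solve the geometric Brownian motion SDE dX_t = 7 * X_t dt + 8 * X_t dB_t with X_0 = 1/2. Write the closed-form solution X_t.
X_t = 1/2 * exp((-25) * t + (8) * B_t)

For GBM dX = mu X dt + sigma X dB with X_0 = x_0, apply Itô to Y = log X: dY = (mu - sigma^2/2) dt + sigma dB, so Y_t = log(x_0) + (mu - sigma^2/2) t + sigma B_t and hence X_t = x_0 * exp((mu - sigma^2/2) t + sigma B_t).
With mu = 7, sigma = 8, x_0 = 1/2, this gives:
  X_t = 1/2 * exp((-25) * t + (8) * B_t).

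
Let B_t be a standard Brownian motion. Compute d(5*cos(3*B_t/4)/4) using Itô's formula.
d(5*cos(3*B_t/4)/4) = (-45*cos(3*B_t/4)/128) dt + (-15*sin(3*B_t/4)/16) dB_t

Itô's formula for f(B_t) gives d f(B_t) = f'(B_t) dB_t + (1/2) f''(B_t) dt. Compute derivatives of f(x) = 5*cos(3*x/4)/4:
  f'(x)  = -15*sin(3*x/4)/16
  f''(x) = -45*cos(3*x/4)/64
Substitute x = B_t and multiply the f'' term by 1/2:
  drift     = (1/2) * (-45*cos(3*x/4)/64) evaluated at B_t = -45*cos(3*B_t/4)/128
  diffusion = (-15*sin(3*x/4)/16) evaluated at B_t = -15*sin(3*B_t/4)/16
Therefore d(5*cos(3*B_t/4)/4) = (-45*cos(3*B_t/4)/128) dt + (-15*sin(3*B_t/4)/16) dB_t.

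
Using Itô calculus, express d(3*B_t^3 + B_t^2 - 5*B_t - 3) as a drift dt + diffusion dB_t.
d(3*B_t^3 + B_t^2 - 5*B_t - 3) = (9*B_t + 1) dt + (9*B_t^2 + 2*B_t - 5) dB_t

Itô's formula for f(B_t) gives d f(B_t) = f'(B_t) dB_t + (1/2) f''(B_t) dt. Compute derivatives of f(x) = 3*x^3 + x^2 - 5*x - 3:
  f'(x)  = 9*x^2 + 2*x - 5
  f''(x) = 18*x + 2
Substitute x = B_t and multiply the f'' term by 1/2:
  drift     = (1/2) * (18*x + 2) evaluated at B_t = 9*B_t + 1
  diffusion = (9*x^2 + 2*x - 5) evaluated at B_t = 9*B_t^2 + 2*B_t - 5
Therefore d(3*B_t^3 + B_t^2 - 5*B_t - 3) = (9*B_t + 1) dt + (9*B_t^2 + 2*B_t - 5) dB_t.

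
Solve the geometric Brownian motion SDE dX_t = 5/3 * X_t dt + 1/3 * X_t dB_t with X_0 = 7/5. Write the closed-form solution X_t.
X_t = 7/5 * exp((29/18) * t + (1/3) * B_t)

For GBM dX = mu X dt + sigma X dB with X_0 = x_0, apply Itô to Y = log X: dY = (mu - sigma^2/2) dt + sigma dB, so Y_t = log(x_0) + (mu - sigma^2/2) t + sigma B_t and hence X_t = x_0 * exp((mu - sigma^2/2) t + sigma B_t).
With mu = 5/3, sigma = 1/3, x_0 = 7/5, this gives:
  X_t = 7/5 * exp((29/18) * t + (1/3) * B_t).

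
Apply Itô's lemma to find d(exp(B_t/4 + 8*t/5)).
d(exp(B_t/4 + 8*t/5)) = (261*exp(B_t/4 + 8*t/5)/160) dt + (exp(B_t/4 + 8*t/5)/4) dB_t

Itô's formula for f(t, x): d f(t, B_t) = (f_t + (1/2) f_xx) dt + f_x dB_t. Compute partials of f(t, x) = exp(8*t/5 + x/4):
  f_t(t,x)  = 8*exp(8*t/5 + x/4)/5
  f_x(t,x)  = exp(8*t/5 + x/4)/4
  f_xx(t,x) = exp(8*t/5 + x/4)/16
Assemble drift = f_t + (1/2) f_xx = 261*exp(8*t/5 + x/4)/160 and diffusion = f_x = exp(8*t/5 + x/4)/4. Substituting x = B_t:
  d(exp(B_t/4 + 8*t/5)) = (261*exp(B_t/4 + 8*t/5)/160) dt + (exp(B_t/4 + 8*t/5)/4) dB_t.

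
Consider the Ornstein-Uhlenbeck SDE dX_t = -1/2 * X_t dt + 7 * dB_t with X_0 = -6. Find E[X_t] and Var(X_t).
E[X_t] = -6*exp(-t/2); Var(X_t) = 49 - 49*exp(-t)

The OU SDE dX = -theta X dt + sigma dB admits the integrating factor exp(theta t): d(exp(theta t) X_t) = sigma exp(theta t) dB_t. Integrating from 0 to t:
  X_t = x_0 * exp(-theta t) + sigma * int_0^t exp(-theta (t-s)) dB_s.
The Itô integral has mean 0 and (by the Itô isometry) variance sigma^2 * int_0^t exp(-2 theta (t - s)) ds = sigma^2 * (1 - exp(-2 theta t)) / (2 theta).
With theta = 1/2, sigma = 7, x_0 = -6:
  E[X_t] = -6 * exp(-1/2 t) = -6*exp(-t/2)
  Var(X_t) = (7)^2 * (1 - exp(-2*1/2 t)) / (2 * 1/2) = 49 - 49*exp(-t).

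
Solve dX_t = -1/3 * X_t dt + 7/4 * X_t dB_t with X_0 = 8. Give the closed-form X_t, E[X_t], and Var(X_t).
X_t = 8 * exp((-179/96) t + (7/4) B_t); E[X_t] = 8*exp(-t/3); Var(X_t) = (64*exp(49*t/16) - 64)*exp(-2*t/3)

For GBM dX = mu X dt + sigma X dB with X_0 = x_0, apply Itô to Y = log X: dY = (mu - sigma^2/2) dt + sigma dB, so Y_t = log(x_0) + (mu - sigma^2/2) t + sigma B_t and hence X_t = x_0 * exp((mu - sigma^2/2) t + sigma B_t).
With mu = -1/3, sigma = 7/4, x_0 = 8, this gives:
  X_t = 8 * exp((-179/96) * t + (7/4) * B_t).
Since sigma*B_t ~ Normal(0, sigma^2 t), E[exp(sigma*B_t)] = exp(sigma^2 t / 2); so E[X_t] = x_0 * exp((mu - sigma^2/2) t) * exp(sigma^2 t / 2) = x_0 * exp(mu t) = 8*exp(-t/3).
Var(X_t) = E[X_t^2] - (E[X_t])^2 = x_0^2 * exp(2 mu t) * (exp(sigma^2 t) - 1) = (64*exp(49*t/16) - 64)*exp(-2*t/3).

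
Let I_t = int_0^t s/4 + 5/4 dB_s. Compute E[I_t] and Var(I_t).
E[I_t] = 0; Var(I_t) = t*(t^2 + 15*t + 75)/48

The Itô integral of a deterministic integrand f(s) has mean 0 because each increment f(s) * (B_{s+ds} - B_s) has mean 0. By the Itô isometry:
  Var( int_0^t f(s) dB_s ) = E[ (int_0^t f(s) dB_s)^2 ] = int_0^t f(s)^2 ds.
Here f(s) = s/4 + 5/4, so f(s)^2 = (s + 5)^2/16. Integrate:
  int_0^t ((s + 5)^2/16) ds = t*(t^2 + 15*t + 75)/48.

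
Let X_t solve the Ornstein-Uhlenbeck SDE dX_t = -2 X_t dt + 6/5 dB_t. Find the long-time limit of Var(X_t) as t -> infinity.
lim Var(X_t) = 9/25

The OU SDE dX = -theta X dt + sigma dB admits the integrating factor exp(theta t): d(exp(theta t) X_t) = sigma exp(theta t) dB_t. Integrating from 0 to t gives X_t = x_0 * exp(-theta t) + sigma * int_0^t exp(-theta (t-s)) dB_s for any initial x_0. The Itô integral has variance (by the Itô isometry) sigma^2 * int_0^t exp(-2 theta (t - s)) ds = sigma^2 * (1 - exp(-2 theta t)) / (2 theta), independent of x_0.
With theta = 2, sigma = 6/5:
  Var(X_t) = (6/5)^2 * (1 - exp(-2*2 t)) / (2 * 2) = 9/25 - 9*exp(-4*t)/25.
As t -> infinity, exp(-2*2 t) -> 0, so the stationary variance is sigma^2 / (2 theta) = 9/25.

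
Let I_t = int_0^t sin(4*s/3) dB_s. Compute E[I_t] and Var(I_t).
E[I_t] = 0; Var(I_t) = t/2 - 3*sin(4*t/3)*cos(4*t/3)/8

The Itô integral of a deterministic integrand f(s) has mean 0 because each increment f(s) * (B_{s+ds} - B_s) has mean 0. By the Itô isometry:
  Var( int_0^t f(s) dB_s ) = E[ (int_0^t f(s) dB_s)^2 ] = int_0^t f(s)^2 ds.
Here f(s) = sin(4*s/3), so f(s)^2 = sin(4*s/3)^2. Integrate:
  int_0^t (sin(4*s/3)^2) ds = t/2 - 3*sin(4*t/3)*cos(4*t/3)/8.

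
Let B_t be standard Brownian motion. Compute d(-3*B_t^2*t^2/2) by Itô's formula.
d(-3*B_t^2*t^2/2) = (3*t*(-2*B_t^2 - t)/2) dt + (-3*B_t*t^2) dB_t

Itô's formula for f(t, x): d f(t, B_t) = (f_t + (1/2) f_xx) dt + f_x dB_t. Compute partials of f(t, x) = -3*t^2*x^2/2:
  f_t(t,x)  = -3*t*x^2
  f_x(t,x)  = -3*t^2*x
  f_xx(t,x) = -3*t^2
Assemble drift = f_t + (1/2) f_xx = 3*t*(-t - 2*x^2)/2 and diffusion = f_x = -3*t^2*x. Substituting x = B_t:
  d(-3*B_t^2*t^2/2) = (3*t*(-2*B_t^2 - t)/2) dt + (-3*B_t*t^2) dB_t.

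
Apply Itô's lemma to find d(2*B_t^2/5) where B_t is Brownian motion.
d(2*B_t^2/5) = (2/5) dt + (4*B_t/5) dB_t

Itô's formula for f(B_t) gives d f(B_t) = f'(B_t) dB_t + (1/2) f''(B_t) dt. Compute derivatives of f(x) = 2*x^2/5:
  f'(x)  = 4*x/5
  f''(x) = 4/5
Substitute x = B_t and multiply the f'' term by 1/2:
  drift     = (1/2) * (4/5) evaluated at B_t = 2/5
  diffusion = (4*x/5) evaluated at B_t = 4*B_t/5
Therefore d(2*B_t^2/5) = (2/5) dt + (4*B_t/5) dB_t.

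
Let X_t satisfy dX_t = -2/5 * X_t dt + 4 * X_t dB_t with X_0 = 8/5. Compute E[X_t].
E[X_t] = 8*exp(-2*t/5)/5

For GBM dX = mu X dt + sigma X dB with X_0 = x_0, apply Itô to Y = log X: dY = (mu - sigma^2/2) dt + sigma dB, so Y_t = log(x_0) + (mu - sigma^2/2) t + sigma B_t and hence X_t = x_0 * exp((mu - sigma^2/2) t + sigma B_t).
With mu = -2/5, sigma = 4, x_0 = 8/5, this gives:
  X_t = 8/5 * exp((-42/5) * t + (4) * B_t).
Since sigma*B_t ~ Normal(0, sigma^2 t), E[exp(sigma*B_t)] = exp(sigma^2 t / 2); so E[X_t] = x_0 * exp((mu - sigma^2/2) t) * exp(sigma^2 t / 2) = x_0 * exp(mu t) = 8*exp(-2*t/5)/5.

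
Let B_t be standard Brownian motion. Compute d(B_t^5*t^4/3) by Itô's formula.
d(B_t^5*t^4/3) = (2*B_t^3*t^3*(2*B_t^2 + 5*t)/3) dt + (5*B_t^4*t^4/3) dB_t

Itô's formula for f(t, x): d f(t, B_t) = (f_t + (1/2) f_xx) dt + f_x dB_t. Compute partials of f(t, x) = t^4*x^5/3:
  f_t(t,x)  = 4*t^3*x^5/3
  f_x(t,x)  = 5*t^4*x^4/3
  f_xx(t,x) = 20*t^4*x^3/3
Assemble drift = f_t + (1/2) f_xx = 2*t^3*x^3*(5*t + 2*x^2)/3 and diffusion = f_x = 5*t^4*x^4/3. Substituting x = B_t:
  d(B_t^5*t^4/3) = (2*B_t^3*t^3*(2*B_t^2 + 5*t)/3) dt + (5*B_t^4*t^4/3) dB_t.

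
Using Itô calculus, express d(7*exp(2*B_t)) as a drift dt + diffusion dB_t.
d(7*exp(2*B_t)) = (14*exp(2*B_t)) dt + (14*exp(2*B_t)) dB_t

Itô's formula for f(B_t) gives d f(B_t) = f'(B_t) dB_t + (1/2) f''(B_t) dt. Compute derivatives of f(x) = 7*exp(2*x):
  f'(x)  = 14*exp(2*x)
  f''(x) = 28*exp(2*x)
Substitute x = B_t and multiply the f'' term by 1/2:
  drift     = (1/2) * (28*exp(2*x)) evaluated at B_t = 14*exp(2*B_t)
  diffusion = (14*exp(2*x)) evaluated at B_t = 14*exp(2*B_t)
Therefore d(7*exp(2*B_t)) = (14*exp(2*B_t)) dt + (14*exp(2*B_t)) dB_t.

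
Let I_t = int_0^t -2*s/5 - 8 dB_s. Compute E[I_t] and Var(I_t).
E[I_t] = 0; Var(I_t) = 4*t*(t^2 + 60*t + 1200)/75

The Itô integral of a deterministic integrand f(s) has mean 0 because each increment f(s) * (B_{s+ds} - B_s) has mean 0. By the Itô isometry:
  Var( int_0^t f(s) dB_s ) = E[ (int_0^t f(s) dB_s)^2 ] = int_0^t f(s)^2 ds.
Here f(s) = -2*s/5 - 8, so f(s)^2 = 4*(s + 20)^2/25. Integrate:
  int_0^t (4*(s + 20)^2/25) ds = 4*t*(t^2 + 60*t + 1200)/75.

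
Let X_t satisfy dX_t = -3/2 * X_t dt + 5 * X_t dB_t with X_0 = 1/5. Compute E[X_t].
E[X_t] = exp(-3*t/2)/5

For GBM dX = mu X dt + sigma X dB with X_0 = x_0, apply Itô to Y = log X: dY = (mu - sigma^2/2) dt + sigma dB, so Y_t = log(x_0) + (mu - sigma^2/2) t + sigma B_t and hence X_t = x_0 * exp((mu - sigma^2/2) t + sigma B_t).
With mu = -3/2, sigma = 5, x_0 = 1/5, this gives:
  X_t = 1/5 * exp((-14) * t + (5) * B_t).
Since sigma*B_t ~ Normal(0, sigma^2 t), E[exp(sigma*B_t)] = exp(sigma^2 t / 2); so E[X_t] = x_0 * exp((mu - sigma^2/2) t) * exp(sigma^2 t / 2) = x_0 * exp(mu t) = exp(-3*t/2)/5.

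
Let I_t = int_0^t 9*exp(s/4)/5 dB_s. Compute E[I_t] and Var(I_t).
E[I_t] = 0; Var(I_t) = 162*exp(t/2)/25 - 162/25

The Itô integral of a deterministic integrand f(s) has mean 0 because each increment f(s) * (B_{s+ds} - B_s) has mean 0. By the Itô isometry:
  Var( int_0^t f(s) dB_s ) = E[ (int_0^t f(s) dB_s)^2 ] = int_0^t f(s)^2 ds.
Here f(s) = 9*exp(s/4)/5, so f(s)^2 = 81*exp(s/2)/25. Integrate:
  int_0^t (81*exp(s/2)/25) ds = 162*exp(t/2)/25 - 162/25.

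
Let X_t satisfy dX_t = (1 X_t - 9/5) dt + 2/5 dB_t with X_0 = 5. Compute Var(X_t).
Var(X_t) = 2*exp(2*t)/25 - 2/25

The variance V(t) = Var(X_t) satisfies V'(t) = 2 a V(t) + c^2 with V(0) = 0 (drift coefficient is linear in X, diffusion is constant). With a = 1, c = 2/5, the solution is
  V(t) = (c^2 / (2 a)) * (exp(2 a t) - 1)
       = ((2/5)^2 / (2*1)) * (exp(2 t) - 1)
       = 2*exp(2*t)/25 - 2/25.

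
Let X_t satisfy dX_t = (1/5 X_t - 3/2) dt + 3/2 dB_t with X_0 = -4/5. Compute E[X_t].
E[X_t] = 15/2 - 83*exp(t/5)/10

Taking expectations and using E[dB_t] = 0, the mean m(t) = E[X_t] satisfies the ODE m'(t) = a m(t) + b with m(0) = x_0. With a = 1/5, b = -3/2, x_0 = -4/5, the solution is
  m(t) = x_0 * exp(a t) + (b/a) * (exp(a t) - 1)
       = (-4/5) * exp((1/5) t) + ((-3/2)/(1/5)) * (exp((1/5) t) - 1)
       = 15/2 - 83*exp(t/5)/10.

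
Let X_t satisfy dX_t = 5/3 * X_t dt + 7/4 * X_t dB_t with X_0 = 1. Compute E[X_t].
E[X_t] = exp(5*t/3)

For GBM dX = mu X dt + sigma X dB with X_0 = x_0, apply Itô to Y = log X: dY = (mu - sigma^2/2) dt + sigma dB, so Y_t = log(x_0) + (mu - sigma^2/2) t + sigma B_t and hence X_t = x_0 * exp((mu - sigma^2/2) t + sigma B_t).
With mu = 5/3, sigma = 7/4, x_0 = 1, this gives:
  X_t = 1 * exp((13/96) * t + (7/4) * B_t).
Since sigma*B_t ~ Normal(0, sigma^2 t), E[exp(sigma*B_t)] = exp(sigma^2 t / 2); so E[X_t] = x_0 * exp((mu - sigma^2/2) t) * exp(sigma^2 t / 2) = x_0 * exp(mu t) = exp(5*t/3).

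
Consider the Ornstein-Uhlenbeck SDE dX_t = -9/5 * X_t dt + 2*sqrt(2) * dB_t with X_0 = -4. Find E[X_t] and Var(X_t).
E[X_t] = -4*exp(-9*t/5); Var(X_t) = 20/9 - 20*exp(-18*t/5)/9

The OU SDE dX = -theta X dt + sigma dB admits the integrating factor exp(theta t): d(exp(theta t) X_t) = sigma exp(theta t) dB_t. Integrating from 0 to t:
  X_t = x_0 * exp(-theta t) + sigma * int_0^t exp(-theta (t-s)) dB_s.
The Itô integral has mean 0 and (by the Itô isometry) variance sigma^2 * int_0^t exp(-2 theta (t - s)) ds = sigma^2 * (1 - exp(-2 theta t)) / (2 theta).
With theta = 9/5, sigma = 2*sqrt(2), x_0 = -4:
  E[X_t] = -4 * exp(-9/5 t) = -4*exp(-9*t/5)
  Var(X_t) = (2*sqrt(2))^2 * (1 - exp(-2*9/5 t)) / (2 * 9/5) = 20/9 - 20*exp(-18*t/5)/9.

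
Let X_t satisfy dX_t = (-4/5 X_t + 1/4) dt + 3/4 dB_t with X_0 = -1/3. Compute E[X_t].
E[X_t] = 5/16 - 31*exp(-4*t/5)/48

Taking expectations and using E[dB_t] = 0, the mean m(t) = E[X_t] satisfies the ODE m'(t) = a m(t) + b with m(0) = x_0. With a = -4/5, b = 1/4, x_0 = -1/3, the solution is
  m(t) = x_0 * exp(a t) + (b/a) * (exp(a t) - 1)
       = (-1/3) * exp((-4/5) t) + ((1/4)/(-4/5)) * (exp((-4/5) t) - 1)
       = 5/16 - 31*exp(-4*t/5)/48.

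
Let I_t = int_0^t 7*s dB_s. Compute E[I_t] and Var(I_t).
E[I_t] = 0; Var(I_t) = 49*t^3/3

The Itô integral of a deterministic integrand f(s) has mean 0 because each increment f(s) * (B_{s+ds} - B_s) has mean 0. By the Itô isometry:
  Var( int_0^t f(s) dB_s ) = E[ (int_0^t f(s) dB_s)^2 ] = int_0^t f(s)^2 ds.
Here f(s) = 7*s, so f(s)^2 = 49*s^2. Integrate:
  int_0^t (49*s^2) ds = 49*t^3/3.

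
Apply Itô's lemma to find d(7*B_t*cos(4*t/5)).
d(7*B_t*cos(4*t/5)) = (-28*B_t*sin(4*t/5)/5) dt + (7*cos(4*t/5)) dB_t

Itô's formula for f(t, x): d f(t, B_t) = (f_t + (1/2) f_xx) dt + f_x dB_t. Compute partials of f(t, x) = 7*x*cos(4*t/5):
  f_t(t,x)  = -28*x*sin(4*t/5)/5
  f_x(t,x)  = 7*cos(4*t/5)
  f_xx(t,x) = 0
Assemble drift = f_t + (1/2) f_xx = -28*x*sin(4*t/5)/5 and diffusion = f_x = 7*cos(4*t/5). Substituting x = B_t:
  d(7*B_t*cos(4*t/5)) = (-28*B_t*sin(4*t/5)/5) dt + (7*cos(4*t/5)) dB_t.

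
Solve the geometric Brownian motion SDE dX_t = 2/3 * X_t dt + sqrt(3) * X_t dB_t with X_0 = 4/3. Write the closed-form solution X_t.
X_t = 4/3 * exp((-5/6) * t + (sqrt(3)) * B_t)

For GBM dX = mu X dt + sigma X dB with X_0 = x_0, apply Itô to Y = log X: dY = (mu - sigma^2/2) dt + sigma dB, so Y_t = log(x_0) + (mu - sigma^2/2) t + sigma B_t and hence X_t = x_0 * exp((mu - sigma^2/2) t + sigma B_t).
With mu = 2/3, sigma = sqrt(3), x_0 = 4/3, this gives:
  X_t = 4/3 * exp((-5/6) * t + (sqrt(3)) * B_t).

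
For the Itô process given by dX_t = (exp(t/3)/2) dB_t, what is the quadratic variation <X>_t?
<X>_t = 3*exp(2*t/3)/8 - 3/8

For an Itô process dX_t = a(t) dt + b(t) dB_t, the quadratic variation is <X>_t = int_0^t b(s)^2 ds (the drift term does not contribute). Here b(s) = exp(s/3)/2, so
  b(s)^2 = exp(2*s/3)/4.
Integrating from 0 to t:
  <X>_t = int_0^t (exp(2*s/3)/4) ds = 3*exp(2*t/3)/8 - 3/8.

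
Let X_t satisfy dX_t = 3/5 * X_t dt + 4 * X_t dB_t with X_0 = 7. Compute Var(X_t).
Var(X_t) = 49*(exp(16*t) - 1)*exp(6*t/5)

For GBM dX = mu X dt + sigma X dB with X_0 = x_0, apply Itô to Y = log X: dY = (mu - sigma^2/2) dt + sigma dB, so Y_t = log(x_0) + (mu - sigma^2/2) t + sigma B_t and hence X_t = x_0 * exp((mu - sigma^2/2) t + sigma B_t).
With mu = 3/5, sigma = 4, x_0 = 7, this gives:
  X_t = 7 * exp((-37/5) * t + (4) * B_t).
Since sigma*B_t ~ Normal(0, sigma^2 t), E[exp(sigma*B_t)] = exp(sigma^2 t / 2); so E[X_t] = x_0 * exp((mu - sigma^2/2) t) * exp(sigma^2 t / 2) = x_0 * exp(mu t) = 7*exp(3*t/5).
Var(X_t) = E[X_t^2] - (E[X_t])^2 = x_0^2 * exp(2 mu t) * (exp(sigma^2 t) - 1) = 49*(exp(16*t) - 1)*exp(6*t/5).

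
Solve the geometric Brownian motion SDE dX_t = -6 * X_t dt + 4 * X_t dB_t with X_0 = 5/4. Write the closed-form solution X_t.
X_t = 5/4 * exp((-14) * t + (4) * B_t)

For GBM dX = mu X dt + sigma X dB with X_0 = x_0, apply Itô to Y = log X: dY = (mu - sigma^2/2) dt + sigma dB, so Y_t = log(x_0) + (mu - sigma^2/2) t + sigma B_t and hence X_t = x_0 * exp((mu - sigma^2/2) t + sigma B_t).
With mu = -6, sigma = 4, x_0 = 5/4, this gives:
  X_t = 5/4 * exp((-14) * t + (4) * B_t).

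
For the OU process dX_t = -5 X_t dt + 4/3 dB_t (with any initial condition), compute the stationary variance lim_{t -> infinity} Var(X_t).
lim Var(X_t) = 8/45

The OU SDE dX = -theta X dt + sigma dB admits the integrating factor exp(theta t): d(exp(theta t) X_t) = sigma exp(theta t) dB_t. Integrating from 0 to t gives X_t = x_0 * exp(-theta t) + sigma * int_0^t exp(-theta (t-s)) dB_s for any initial x_0. The Itô integral has variance (by the Itô isometry) sigma^2 * int_0^t exp(-2 theta (t - s)) ds = sigma^2 * (1 - exp(-2 theta t)) / (2 theta), independent of x_0.
With theta = 5, sigma = 4/3:
  Var(X_t) = (4/3)^2 * (1 - exp(-2*5 t)) / (2 * 5) = 8/45 - 8*exp(-10*t)/45.
As t -> infinity, exp(-2*5 t) -> 0, so the stationary variance is sigma^2 / (2 theta) = 8/45.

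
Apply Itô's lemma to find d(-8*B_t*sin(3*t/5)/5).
d(-8*B_t*sin(3*t/5)/5) = (-24*B_t*cos(3*t/5)/25) dt + (-8*sin(3*t/5)/5) dB_t

Itô's formula for f(t, x): d f(t, B_t) = (f_t + (1/2) f_xx) dt + f_x dB_t. Compute partials of f(t, x) = -8*x*sin(3*t/5)/5:
  f_t(t,x)  = -24*x*cos(3*t/5)/25
  f_x(t,x)  = -8*sin(3*t/5)/5
  f_xx(t,x) = 0
Assemble drift = f_t + (1/2) f_xx = -24*x*cos(3*t/5)/25 and diffusion = f_x = -8*sin(3*t/5)/5. Substituting x = B_t:
  d(-8*B_t*sin(3*t/5)/5) = (-24*B_t*cos(3*t/5)/25) dt + (-8*sin(3*t/5)/5) dB_t.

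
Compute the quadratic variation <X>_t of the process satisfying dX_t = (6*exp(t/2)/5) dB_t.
<X>_t = 36*exp(t)/25 - 36/25

For an Itô process dX_t = a(t) dt + b(t) dB_t, the quadratic variation is <X>_t = int_0^t b(s)^2 ds (the drift term does not contribute). Here b(s) = 6*exp(s/2)/5, so
  b(s)^2 = 36*exp(s)/25.
Integrating from 0 to t:
  <X>_t = int_0^t (36*exp(s)/25) ds = 36*exp(t)/25 - 36/25.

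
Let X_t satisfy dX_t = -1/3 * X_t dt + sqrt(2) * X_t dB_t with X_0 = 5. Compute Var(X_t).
Var(X_t) = (25*exp(2*t) - 25)*exp(-2*t/3)

For GBM dX = mu X dt + sigma X dB with X_0 = x_0, apply Itô to Y = log X: dY = (mu - sigma^2/2) dt + sigma dB, so Y_t = log(x_0) + (mu - sigma^2/2) t + sigma B_t and hence X_t = x_0 * exp((mu - sigma^2/2) t + sigma B_t).
With mu = -1/3, sigma = sqrt(2), x_0 = 5, this gives:
  X_t = 5 * exp((-4/3) * t + (sqrt(2)) * B_t).
Since sigma*B_t ~ Normal(0, sigma^2 t), E[exp(sigma*B_t)] = exp(sigma^2 t / 2); so E[X_t] = x_0 * exp((mu - sigma^2/2) t) * exp(sigma^2 t / 2) = x_0 * exp(mu t) = 5*exp(-t/3).
Var(X_t) = E[X_t^2] - (E[X_t])^2 = x_0^2 * exp(2 mu t) * (exp(sigma^2 t) - 1) = (25*exp(2*t) - 25)*exp(-2*t/3).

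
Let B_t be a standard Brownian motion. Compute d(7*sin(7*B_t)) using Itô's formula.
d(7*sin(7*B_t)) = (-343*sin(7*B_t)/2) dt + (49*cos(7*B_t)) dB_t

Itô's formula for f(B_t) gives d f(B_t) = f'(B_t) dB_t + (1/2) f''(B_t) dt. Compute derivatives of f(x) = 7*sin(7*x):
  f'(x)  = 49*cos(7*x)
  f''(x) = -343*sin(7*x)
Substitute x = B_t and multiply the f'' term by 1/2:
  drift     = (1/2) * (-343*sin(7*x)) evaluated at B_t = -343*sin(7*B_t)/2
  diffusion = (49*cos(7*x)) evaluated at B_t = 49*cos(7*B_t)
Therefore d(7*sin(7*B_t)) = (-343*sin(7*B_t)/2) dt + (49*cos(7*B_t)) dB_t.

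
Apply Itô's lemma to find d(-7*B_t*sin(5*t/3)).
d(-7*B_t*sin(5*t/3)) = (-35*B_t*cos(5*t/3)/3) dt + (-7*sin(5*t/3)) dB_t

Itô's formula for f(t, x): d f(t, B_t) = (f_t + (1/2) f_xx) dt + f_x dB_t. Compute partials of f(t, x) = -7*x*sin(5*t/3):
  f_t(t,x)  = -35*x*cos(5*t/3)/3
  f_x(t,x)  = -7*sin(5*t/3)
  f_xx(t,x) = 0
Assemble drift = f_t + (1/2) f_xx = -35*x*cos(5*t/3)/3 and diffusion = f_x = -7*sin(5*t/3). Substituting x = B_t:
  d(-7*B_t*sin(5*t/3)) = (-35*B_t*cos(5*t/3)/3) dt + (-7*sin(5*t/3)) dB_t.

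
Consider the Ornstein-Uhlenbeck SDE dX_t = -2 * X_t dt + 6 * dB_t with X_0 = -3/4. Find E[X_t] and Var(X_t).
E[X_t] = -3*exp(-2*t)/4; Var(X_t) = 9 - 9*exp(-4*t)

The OU SDE dX = -theta X dt + sigma dB admits the integrating factor exp(theta t): d(exp(theta t) X_t) = sigma exp(theta t) dB_t. Integrating from 0 to t:
  X_t = x_0 * exp(-theta t) + sigma * int_0^t exp(-theta (t-s)) dB_s.
The Itô integral has mean 0 and (by the Itô isometry) variance sigma^2 * int_0^t exp(-2 theta (t - s)) ds = sigma^2 * (1 - exp(-2 theta t)) / (2 theta).
With theta = 2, sigma = 6, x_0 = -3/4:
  E[X_t] = -3/4 * exp(-2 t) = -3*exp(-2*t)/4
  Var(X_t) = (6)^2 * (1 - exp(-2*2 t)) / (2 * 2) = 9 - 9*exp(-4*t).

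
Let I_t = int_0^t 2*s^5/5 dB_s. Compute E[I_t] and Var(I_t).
E[I_t] = 0; Var(I_t) = 4*t^11/275

The Itô integral of a deterministic integrand f(s) has mean 0 because each increment f(s) * (B_{s+ds} - B_s) has mean 0. By the Itô isometry:
  Var( int_0^t f(s) dB_s ) = E[ (int_0^t f(s) dB_s)^2 ] = int_0^t f(s)^2 ds.
Here f(s) = 2*s^5/5, so f(s)^2 = 4*s^10/25. Integrate:
  int_0^t (4*s^10/25) ds = 4*t^11/275.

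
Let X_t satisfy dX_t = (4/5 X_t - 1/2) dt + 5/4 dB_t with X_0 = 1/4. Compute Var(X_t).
Var(X_t) = 125*exp(8*t/5)/128 - 125/128

The variance V(t) = Var(X_t) satisfies V'(t) = 2 a V(t) + c^2 with V(0) = 0 (drift coefficient is linear in X, diffusion is constant). With a = 4/5, c = 5/4, the solution is
  V(t) = (c^2 / (2 a)) * (exp(2 a t) - 1)
       = ((5/4)^2 / (2*(4/5))) * (exp((8/5) t) - 1)
       = 125*exp(8*t/5)/128 - 125/128.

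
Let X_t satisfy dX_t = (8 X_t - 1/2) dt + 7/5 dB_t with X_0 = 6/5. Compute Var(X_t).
Var(X_t) = 49*exp(16*t)/400 - 49/400

The variance V(t) = Var(X_t) satisfies V'(t) = 2 a V(t) + c^2 with V(0) = 0 (drift coefficient is linear in X, diffusion is constant). With a = 8, c = 7/5, the solution is
  V(t) = (c^2 / (2 a)) * (exp(2 a t) - 1)
       = ((7/5)^2 / (2*8)) * (exp(16 t) - 1)
       = 49*exp(16*t)/400 - 49/400.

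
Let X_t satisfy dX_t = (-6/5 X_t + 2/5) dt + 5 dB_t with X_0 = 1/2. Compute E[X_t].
E[X_t] = 1/3 + exp(-6*t/5)/6

Taking expectations and using E[dB_t] = 0, the mean m(t) = E[X_t] satisfies the ODE m'(t) = a m(t) + b with m(0) = x_0. With a = -6/5, b = 2/5, x_0 = 1/2, the solution is
  m(t) = x_0 * exp(a t) + (b/a) * (exp(a t) - 1)
       = (1/2) * exp((-6/5) t) + ((2/5)/(-6/5)) * (exp((-6/5) t) - 1)
       = 1/3 + exp(-6*t/5)/6.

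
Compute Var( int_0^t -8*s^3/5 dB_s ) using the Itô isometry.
Var = 64*t^7/175

The Itô integral of a deterministic integrand f(s) has mean 0 because each increment f(s) * (B_{s+ds} - B_s) has mean 0. By the Itô isometry:
  Var( int_0^t f(s) dB_s ) = E[ (int_0^t f(s) dB_s)^2 ] = int_0^t f(s)^2 ds.
Here f(s) = -8*s^3/5, so f(s)^2 = 64*s^6/25. Integrate:
  int_0^t (64*s^6/25) ds = 64*t^7/175.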